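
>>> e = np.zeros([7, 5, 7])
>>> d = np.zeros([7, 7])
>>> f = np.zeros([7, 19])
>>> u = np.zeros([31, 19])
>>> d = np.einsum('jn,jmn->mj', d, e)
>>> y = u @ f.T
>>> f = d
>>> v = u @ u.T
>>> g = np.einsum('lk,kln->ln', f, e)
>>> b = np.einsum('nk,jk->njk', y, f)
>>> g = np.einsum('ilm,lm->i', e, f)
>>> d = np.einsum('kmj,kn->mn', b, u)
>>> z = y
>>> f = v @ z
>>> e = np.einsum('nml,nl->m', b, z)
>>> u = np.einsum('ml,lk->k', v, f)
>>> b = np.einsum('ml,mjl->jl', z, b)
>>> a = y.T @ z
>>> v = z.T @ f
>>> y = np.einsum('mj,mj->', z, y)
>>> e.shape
(5,)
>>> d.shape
(5, 19)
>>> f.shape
(31, 7)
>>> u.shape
(7,)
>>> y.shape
()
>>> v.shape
(7, 7)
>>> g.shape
(7,)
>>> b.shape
(5, 7)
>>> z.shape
(31, 7)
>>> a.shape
(7, 7)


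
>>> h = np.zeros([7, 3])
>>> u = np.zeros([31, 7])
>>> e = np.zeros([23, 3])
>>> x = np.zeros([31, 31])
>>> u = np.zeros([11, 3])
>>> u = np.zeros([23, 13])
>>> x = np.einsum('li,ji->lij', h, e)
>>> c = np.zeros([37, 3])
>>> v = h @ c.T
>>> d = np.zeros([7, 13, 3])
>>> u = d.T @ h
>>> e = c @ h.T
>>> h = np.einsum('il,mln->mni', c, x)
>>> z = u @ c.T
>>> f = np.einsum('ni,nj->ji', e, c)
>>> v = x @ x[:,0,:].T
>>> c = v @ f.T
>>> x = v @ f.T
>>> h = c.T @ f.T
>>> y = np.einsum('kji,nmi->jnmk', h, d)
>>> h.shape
(3, 3, 3)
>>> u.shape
(3, 13, 3)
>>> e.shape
(37, 7)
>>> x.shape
(7, 3, 3)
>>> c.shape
(7, 3, 3)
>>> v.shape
(7, 3, 7)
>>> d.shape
(7, 13, 3)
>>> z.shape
(3, 13, 37)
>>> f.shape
(3, 7)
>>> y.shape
(3, 7, 13, 3)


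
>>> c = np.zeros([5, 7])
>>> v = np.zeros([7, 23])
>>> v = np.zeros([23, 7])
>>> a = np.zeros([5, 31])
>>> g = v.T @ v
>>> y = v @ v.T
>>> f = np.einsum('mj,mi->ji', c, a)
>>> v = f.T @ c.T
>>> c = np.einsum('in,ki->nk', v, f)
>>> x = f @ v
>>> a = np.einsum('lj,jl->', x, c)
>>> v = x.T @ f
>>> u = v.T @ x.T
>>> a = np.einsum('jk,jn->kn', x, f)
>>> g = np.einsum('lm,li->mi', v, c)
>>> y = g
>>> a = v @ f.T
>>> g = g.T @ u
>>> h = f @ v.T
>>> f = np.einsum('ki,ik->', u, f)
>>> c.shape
(5, 7)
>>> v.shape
(5, 31)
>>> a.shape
(5, 7)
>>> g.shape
(7, 7)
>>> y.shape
(31, 7)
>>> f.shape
()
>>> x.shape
(7, 5)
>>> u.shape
(31, 7)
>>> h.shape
(7, 5)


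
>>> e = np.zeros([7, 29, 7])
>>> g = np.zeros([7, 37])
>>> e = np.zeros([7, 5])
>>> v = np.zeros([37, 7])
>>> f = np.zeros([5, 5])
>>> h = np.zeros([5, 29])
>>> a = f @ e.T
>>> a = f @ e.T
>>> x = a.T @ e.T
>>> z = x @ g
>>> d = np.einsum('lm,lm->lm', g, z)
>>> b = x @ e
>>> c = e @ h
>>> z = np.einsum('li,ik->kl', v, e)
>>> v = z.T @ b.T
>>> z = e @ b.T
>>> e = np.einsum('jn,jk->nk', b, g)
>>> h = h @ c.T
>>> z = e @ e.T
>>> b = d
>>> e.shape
(5, 37)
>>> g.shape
(7, 37)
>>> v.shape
(37, 7)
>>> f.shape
(5, 5)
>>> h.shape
(5, 7)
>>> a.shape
(5, 7)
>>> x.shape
(7, 7)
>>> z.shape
(5, 5)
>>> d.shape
(7, 37)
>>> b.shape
(7, 37)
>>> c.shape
(7, 29)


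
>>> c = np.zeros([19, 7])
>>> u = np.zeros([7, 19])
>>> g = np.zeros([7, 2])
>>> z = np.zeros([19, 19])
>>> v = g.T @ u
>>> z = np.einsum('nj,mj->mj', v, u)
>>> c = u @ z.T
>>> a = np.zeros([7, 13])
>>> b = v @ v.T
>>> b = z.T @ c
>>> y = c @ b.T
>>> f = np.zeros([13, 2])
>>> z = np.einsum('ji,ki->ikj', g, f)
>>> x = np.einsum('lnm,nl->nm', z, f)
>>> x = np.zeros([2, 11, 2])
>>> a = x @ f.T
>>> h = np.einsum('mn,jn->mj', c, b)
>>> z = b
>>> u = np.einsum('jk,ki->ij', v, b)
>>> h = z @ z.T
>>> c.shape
(7, 7)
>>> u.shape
(7, 2)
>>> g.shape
(7, 2)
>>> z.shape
(19, 7)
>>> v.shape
(2, 19)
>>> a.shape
(2, 11, 13)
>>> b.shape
(19, 7)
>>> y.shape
(7, 19)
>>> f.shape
(13, 2)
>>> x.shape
(2, 11, 2)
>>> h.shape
(19, 19)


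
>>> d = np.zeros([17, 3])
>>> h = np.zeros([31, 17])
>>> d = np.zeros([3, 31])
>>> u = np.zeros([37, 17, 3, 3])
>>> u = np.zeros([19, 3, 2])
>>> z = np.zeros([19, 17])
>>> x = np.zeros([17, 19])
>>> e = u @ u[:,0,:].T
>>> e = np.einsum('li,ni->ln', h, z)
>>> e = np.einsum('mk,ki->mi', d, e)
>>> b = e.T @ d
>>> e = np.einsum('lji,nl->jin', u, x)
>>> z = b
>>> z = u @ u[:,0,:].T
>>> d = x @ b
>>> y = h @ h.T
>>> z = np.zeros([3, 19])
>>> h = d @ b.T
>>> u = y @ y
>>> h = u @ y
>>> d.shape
(17, 31)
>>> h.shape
(31, 31)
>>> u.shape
(31, 31)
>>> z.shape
(3, 19)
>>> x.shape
(17, 19)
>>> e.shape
(3, 2, 17)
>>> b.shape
(19, 31)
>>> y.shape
(31, 31)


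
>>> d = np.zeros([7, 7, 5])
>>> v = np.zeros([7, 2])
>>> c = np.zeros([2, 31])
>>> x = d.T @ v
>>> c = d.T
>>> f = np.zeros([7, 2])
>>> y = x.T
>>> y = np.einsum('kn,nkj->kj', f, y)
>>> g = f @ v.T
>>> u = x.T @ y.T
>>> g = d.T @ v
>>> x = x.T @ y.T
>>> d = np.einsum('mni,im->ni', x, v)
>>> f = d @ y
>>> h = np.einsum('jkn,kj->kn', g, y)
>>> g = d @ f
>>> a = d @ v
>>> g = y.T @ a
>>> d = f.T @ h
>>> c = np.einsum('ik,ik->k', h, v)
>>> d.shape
(5, 2)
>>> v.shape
(7, 2)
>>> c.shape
(2,)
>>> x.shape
(2, 7, 7)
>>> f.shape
(7, 5)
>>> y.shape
(7, 5)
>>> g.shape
(5, 2)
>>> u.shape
(2, 7, 7)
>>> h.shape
(7, 2)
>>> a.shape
(7, 2)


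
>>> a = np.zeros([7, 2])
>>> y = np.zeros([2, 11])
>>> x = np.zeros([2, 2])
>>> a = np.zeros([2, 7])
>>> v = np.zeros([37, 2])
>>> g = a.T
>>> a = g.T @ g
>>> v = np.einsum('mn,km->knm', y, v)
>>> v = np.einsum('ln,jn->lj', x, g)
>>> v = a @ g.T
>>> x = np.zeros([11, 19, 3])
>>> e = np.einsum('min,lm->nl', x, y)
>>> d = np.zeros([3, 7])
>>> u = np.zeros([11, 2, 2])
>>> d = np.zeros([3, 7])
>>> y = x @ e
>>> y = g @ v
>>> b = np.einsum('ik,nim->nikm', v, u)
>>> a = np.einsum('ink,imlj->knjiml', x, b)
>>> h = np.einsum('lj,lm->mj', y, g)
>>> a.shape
(3, 19, 2, 11, 2, 7)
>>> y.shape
(7, 7)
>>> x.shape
(11, 19, 3)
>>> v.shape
(2, 7)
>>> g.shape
(7, 2)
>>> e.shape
(3, 2)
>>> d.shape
(3, 7)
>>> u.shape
(11, 2, 2)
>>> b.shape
(11, 2, 7, 2)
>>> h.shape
(2, 7)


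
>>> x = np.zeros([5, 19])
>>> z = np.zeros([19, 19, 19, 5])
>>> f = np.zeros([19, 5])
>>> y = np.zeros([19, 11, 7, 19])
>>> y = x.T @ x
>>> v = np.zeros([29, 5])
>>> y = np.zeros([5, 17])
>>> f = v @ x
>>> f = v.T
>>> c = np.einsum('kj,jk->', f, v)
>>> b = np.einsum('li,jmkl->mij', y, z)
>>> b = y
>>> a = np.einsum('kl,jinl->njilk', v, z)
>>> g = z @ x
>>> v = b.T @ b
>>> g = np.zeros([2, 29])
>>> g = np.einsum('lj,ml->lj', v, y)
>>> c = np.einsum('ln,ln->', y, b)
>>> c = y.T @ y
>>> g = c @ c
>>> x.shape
(5, 19)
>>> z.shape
(19, 19, 19, 5)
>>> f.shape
(5, 29)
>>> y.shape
(5, 17)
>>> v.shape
(17, 17)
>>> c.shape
(17, 17)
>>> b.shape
(5, 17)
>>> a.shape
(19, 19, 19, 5, 29)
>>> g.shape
(17, 17)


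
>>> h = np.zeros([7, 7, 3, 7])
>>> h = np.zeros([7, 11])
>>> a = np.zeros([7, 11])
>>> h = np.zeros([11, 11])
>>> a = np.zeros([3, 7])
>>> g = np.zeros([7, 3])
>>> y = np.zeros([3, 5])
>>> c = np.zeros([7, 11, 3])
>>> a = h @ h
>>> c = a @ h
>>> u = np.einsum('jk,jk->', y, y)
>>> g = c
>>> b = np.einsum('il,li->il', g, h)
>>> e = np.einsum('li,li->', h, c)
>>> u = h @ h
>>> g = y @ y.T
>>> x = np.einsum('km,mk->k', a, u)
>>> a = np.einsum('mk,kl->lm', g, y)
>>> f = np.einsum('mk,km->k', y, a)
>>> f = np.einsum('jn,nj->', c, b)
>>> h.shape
(11, 11)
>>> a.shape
(5, 3)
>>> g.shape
(3, 3)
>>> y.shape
(3, 5)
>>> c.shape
(11, 11)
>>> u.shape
(11, 11)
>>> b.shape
(11, 11)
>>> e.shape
()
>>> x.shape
(11,)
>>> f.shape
()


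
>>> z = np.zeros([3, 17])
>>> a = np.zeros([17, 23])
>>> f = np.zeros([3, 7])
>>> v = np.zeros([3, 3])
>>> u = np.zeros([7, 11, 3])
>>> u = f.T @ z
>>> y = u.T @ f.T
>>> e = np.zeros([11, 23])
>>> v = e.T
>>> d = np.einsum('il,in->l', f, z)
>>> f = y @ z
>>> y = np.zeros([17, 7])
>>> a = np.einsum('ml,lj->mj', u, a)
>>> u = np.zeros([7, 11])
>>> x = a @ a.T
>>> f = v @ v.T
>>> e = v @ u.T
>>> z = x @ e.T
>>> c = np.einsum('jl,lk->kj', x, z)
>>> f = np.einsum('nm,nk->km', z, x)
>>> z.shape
(7, 23)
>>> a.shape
(7, 23)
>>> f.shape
(7, 23)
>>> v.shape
(23, 11)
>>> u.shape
(7, 11)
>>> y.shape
(17, 7)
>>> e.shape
(23, 7)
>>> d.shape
(7,)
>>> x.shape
(7, 7)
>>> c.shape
(23, 7)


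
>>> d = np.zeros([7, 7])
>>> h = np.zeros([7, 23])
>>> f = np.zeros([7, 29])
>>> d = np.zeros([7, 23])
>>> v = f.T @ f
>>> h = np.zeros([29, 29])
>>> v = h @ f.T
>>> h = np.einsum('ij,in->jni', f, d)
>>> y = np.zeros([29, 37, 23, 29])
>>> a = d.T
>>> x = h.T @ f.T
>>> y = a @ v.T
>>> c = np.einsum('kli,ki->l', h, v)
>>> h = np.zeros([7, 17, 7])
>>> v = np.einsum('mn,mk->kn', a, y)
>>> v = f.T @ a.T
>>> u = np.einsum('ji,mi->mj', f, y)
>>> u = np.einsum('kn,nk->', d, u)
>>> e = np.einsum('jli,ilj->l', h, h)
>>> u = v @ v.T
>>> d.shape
(7, 23)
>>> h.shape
(7, 17, 7)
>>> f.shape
(7, 29)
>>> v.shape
(29, 23)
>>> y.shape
(23, 29)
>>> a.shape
(23, 7)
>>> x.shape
(7, 23, 7)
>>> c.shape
(23,)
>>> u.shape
(29, 29)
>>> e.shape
(17,)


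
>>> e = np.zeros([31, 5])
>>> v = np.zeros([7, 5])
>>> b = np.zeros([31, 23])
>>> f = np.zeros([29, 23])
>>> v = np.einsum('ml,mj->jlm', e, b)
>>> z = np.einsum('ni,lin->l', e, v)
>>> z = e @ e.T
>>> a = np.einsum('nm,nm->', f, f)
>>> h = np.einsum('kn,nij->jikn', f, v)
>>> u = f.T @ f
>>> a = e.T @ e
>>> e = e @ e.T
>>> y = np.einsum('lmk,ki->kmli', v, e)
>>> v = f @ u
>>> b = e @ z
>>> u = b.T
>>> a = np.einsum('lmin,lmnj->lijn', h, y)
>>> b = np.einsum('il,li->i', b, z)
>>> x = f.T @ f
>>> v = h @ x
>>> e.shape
(31, 31)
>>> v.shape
(31, 5, 29, 23)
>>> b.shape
(31,)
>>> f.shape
(29, 23)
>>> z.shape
(31, 31)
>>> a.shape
(31, 29, 31, 23)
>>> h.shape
(31, 5, 29, 23)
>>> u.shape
(31, 31)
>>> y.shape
(31, 5, 23, 31)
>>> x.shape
(23, 23)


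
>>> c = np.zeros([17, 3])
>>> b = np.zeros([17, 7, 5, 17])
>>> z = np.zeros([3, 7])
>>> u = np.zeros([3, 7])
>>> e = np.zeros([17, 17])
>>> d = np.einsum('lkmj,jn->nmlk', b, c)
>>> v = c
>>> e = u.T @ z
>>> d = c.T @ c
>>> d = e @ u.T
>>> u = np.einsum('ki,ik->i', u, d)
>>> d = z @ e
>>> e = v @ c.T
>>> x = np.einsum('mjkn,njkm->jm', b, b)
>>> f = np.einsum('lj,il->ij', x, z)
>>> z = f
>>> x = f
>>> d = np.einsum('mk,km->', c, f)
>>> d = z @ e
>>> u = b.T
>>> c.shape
(17, 3)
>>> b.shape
(17, 7, 5, 17)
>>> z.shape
(3, 17)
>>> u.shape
(17, 5, 7, 17)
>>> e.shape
(17, 17)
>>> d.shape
(3, 17)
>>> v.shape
(17, 3)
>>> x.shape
(3, 17)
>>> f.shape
(3, 17)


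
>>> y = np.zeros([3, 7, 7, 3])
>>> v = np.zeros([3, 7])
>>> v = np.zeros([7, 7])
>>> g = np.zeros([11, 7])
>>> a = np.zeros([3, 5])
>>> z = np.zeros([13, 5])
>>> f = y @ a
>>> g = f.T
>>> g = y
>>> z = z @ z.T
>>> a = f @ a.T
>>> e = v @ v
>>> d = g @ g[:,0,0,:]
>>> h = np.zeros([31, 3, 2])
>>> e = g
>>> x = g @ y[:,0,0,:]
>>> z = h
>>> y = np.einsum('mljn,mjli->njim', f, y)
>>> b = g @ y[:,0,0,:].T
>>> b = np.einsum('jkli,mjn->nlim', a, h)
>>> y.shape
(5, 7, 3, 3)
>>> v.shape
(7, 7)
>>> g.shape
(3, 7, 7, 3)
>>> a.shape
(3, 7, 7, 3)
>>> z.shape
(31, 3, 2)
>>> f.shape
(3, 7, 7, 5)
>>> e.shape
(3, 7, 7, 3)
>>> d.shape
(3, 7, 7, 3)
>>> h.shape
(31, 3, 2)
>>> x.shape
(3, 7, 7, 3)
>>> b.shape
(2, 7, 3, 31)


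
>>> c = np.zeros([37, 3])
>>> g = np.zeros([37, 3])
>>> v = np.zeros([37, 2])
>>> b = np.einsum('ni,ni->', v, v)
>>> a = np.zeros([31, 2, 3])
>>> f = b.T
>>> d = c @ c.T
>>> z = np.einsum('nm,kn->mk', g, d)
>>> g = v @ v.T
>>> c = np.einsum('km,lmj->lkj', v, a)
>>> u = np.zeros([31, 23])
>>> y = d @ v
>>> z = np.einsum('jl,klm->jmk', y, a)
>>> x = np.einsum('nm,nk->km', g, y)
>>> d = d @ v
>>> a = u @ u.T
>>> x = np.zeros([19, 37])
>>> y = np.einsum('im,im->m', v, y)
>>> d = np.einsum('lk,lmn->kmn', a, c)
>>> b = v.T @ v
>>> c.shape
(31, 37, 3)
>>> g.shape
(37, 37)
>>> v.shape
(37, 2)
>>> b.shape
(2, 2)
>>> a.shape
(31, 31)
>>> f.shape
()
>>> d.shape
(31, 37, 3)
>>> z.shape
(37, 3, 31)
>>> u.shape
(31, 23)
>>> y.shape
(2,)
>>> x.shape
(19, 37)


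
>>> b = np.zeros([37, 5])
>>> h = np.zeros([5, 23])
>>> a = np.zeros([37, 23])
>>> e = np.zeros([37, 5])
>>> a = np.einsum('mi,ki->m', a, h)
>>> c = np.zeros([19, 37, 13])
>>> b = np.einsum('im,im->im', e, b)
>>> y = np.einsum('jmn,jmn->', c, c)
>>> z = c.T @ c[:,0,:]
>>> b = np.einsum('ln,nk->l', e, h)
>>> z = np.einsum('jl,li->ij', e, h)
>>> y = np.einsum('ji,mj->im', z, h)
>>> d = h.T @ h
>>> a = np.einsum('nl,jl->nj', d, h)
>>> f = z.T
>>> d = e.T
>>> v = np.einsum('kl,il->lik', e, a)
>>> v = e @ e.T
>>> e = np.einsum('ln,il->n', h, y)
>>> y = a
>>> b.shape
(37,)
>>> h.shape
(5, 23)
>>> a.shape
(23, 5)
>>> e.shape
(23,)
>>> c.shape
(19, 37, 13)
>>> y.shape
(23, 5)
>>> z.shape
(23, 37)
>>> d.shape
(5, 37)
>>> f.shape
(37, 23)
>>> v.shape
(37, 37)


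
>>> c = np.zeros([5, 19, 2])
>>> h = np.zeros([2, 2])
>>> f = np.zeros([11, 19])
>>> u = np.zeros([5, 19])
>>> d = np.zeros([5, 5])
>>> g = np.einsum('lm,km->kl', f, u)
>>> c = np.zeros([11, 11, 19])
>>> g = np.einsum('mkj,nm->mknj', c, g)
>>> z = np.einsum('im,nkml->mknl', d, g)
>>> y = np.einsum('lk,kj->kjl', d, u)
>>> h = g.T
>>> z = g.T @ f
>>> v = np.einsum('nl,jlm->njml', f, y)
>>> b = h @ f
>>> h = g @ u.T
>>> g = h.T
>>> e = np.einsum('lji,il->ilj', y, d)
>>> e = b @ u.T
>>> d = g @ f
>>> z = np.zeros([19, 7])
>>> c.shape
(11, 11, 19)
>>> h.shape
(11, 11, 5, 5)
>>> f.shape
(11, 19)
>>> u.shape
(5, 19)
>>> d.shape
(5, 5, 11, 19)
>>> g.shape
(5, 5, 11, 11)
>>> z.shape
(19, 7)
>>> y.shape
(5, 19, 5)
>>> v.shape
(11, 5, 5, 19)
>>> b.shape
(19, 5, 11, 19)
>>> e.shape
(19, 5, 11, 5)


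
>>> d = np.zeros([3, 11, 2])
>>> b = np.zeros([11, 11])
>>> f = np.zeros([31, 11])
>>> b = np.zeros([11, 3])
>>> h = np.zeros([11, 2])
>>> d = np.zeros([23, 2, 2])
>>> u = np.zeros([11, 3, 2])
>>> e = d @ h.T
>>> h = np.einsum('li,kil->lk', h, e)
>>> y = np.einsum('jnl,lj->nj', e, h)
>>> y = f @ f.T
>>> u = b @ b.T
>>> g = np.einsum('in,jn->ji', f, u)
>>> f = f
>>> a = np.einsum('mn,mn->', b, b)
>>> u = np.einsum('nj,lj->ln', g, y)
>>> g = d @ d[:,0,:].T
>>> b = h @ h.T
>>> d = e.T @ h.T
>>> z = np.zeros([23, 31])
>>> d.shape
(11, 2, 11)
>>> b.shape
(11, 11)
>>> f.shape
(31, 11)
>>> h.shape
(11, 23)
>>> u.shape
(31, 11)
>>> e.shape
(23, 2, 11)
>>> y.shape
(31, 31)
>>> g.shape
(23, 2, 23)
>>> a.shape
()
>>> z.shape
(23, 31)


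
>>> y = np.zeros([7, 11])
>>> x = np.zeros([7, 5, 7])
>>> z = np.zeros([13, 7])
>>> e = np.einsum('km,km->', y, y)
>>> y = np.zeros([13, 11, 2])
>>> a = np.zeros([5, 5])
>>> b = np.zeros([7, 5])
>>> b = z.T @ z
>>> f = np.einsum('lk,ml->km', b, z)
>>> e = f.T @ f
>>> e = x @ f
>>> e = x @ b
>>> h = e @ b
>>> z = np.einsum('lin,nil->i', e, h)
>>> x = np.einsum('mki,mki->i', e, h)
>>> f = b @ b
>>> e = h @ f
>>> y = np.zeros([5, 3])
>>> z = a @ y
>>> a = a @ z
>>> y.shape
(5, 3)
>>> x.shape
(7,)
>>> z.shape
(5, 3)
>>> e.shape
(7, 5, 7)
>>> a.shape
(5, 3)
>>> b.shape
(7, 7)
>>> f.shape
(7, 7)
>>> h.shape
(7, 5, 7)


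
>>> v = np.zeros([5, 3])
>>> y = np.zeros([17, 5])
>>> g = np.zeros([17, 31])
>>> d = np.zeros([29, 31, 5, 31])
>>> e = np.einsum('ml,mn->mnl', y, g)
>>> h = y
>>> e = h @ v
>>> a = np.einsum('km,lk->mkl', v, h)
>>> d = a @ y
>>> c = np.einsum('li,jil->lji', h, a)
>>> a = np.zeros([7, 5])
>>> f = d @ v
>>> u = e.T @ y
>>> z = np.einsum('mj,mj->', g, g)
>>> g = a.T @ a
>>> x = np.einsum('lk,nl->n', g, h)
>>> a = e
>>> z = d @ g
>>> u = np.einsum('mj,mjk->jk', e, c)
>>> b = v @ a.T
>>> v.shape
(5, 3)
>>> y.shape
(17, 5)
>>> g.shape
(5, 5)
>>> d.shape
(3, 5, 5)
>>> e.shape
(17, 3)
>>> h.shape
(17, 5)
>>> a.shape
(17, 3)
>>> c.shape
(17, 3, 5)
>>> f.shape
(3, 5, 3)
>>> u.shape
(3, 5)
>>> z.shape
(3, 5, 5)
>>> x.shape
(17,)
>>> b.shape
(5, 17)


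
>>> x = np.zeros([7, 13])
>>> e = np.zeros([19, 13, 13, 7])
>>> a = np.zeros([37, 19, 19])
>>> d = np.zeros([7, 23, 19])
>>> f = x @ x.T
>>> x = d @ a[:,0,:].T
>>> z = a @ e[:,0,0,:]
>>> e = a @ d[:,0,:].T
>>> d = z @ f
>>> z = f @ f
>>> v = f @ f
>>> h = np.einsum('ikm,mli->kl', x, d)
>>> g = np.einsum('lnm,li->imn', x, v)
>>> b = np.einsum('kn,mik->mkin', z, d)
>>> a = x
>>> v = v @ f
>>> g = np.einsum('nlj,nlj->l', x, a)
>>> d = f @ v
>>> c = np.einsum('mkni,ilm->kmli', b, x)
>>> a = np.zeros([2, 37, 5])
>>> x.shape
(7, 23, 37)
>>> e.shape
(37, 19, 7)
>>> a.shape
(2, 37, 5)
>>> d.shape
(7, 7)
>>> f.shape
(7, 7)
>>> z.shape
(7, 7)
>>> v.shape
(7, 7)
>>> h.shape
(23, 19)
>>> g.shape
(23,)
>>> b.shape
(37, 7, 19, 7)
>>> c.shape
(7, 37, 23, 7)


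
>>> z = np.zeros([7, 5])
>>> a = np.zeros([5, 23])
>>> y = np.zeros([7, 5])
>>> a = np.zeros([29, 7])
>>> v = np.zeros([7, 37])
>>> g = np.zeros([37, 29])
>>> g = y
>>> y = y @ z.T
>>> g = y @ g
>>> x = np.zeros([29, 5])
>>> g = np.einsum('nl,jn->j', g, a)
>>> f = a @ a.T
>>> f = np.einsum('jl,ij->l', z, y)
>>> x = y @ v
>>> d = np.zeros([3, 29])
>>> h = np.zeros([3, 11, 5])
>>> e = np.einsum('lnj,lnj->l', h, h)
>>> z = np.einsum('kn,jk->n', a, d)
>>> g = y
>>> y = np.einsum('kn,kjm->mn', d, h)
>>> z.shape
(7,)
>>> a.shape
(29, 7)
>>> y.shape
(5, 29)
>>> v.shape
(7, 37)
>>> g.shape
(7, 7)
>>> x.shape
(7, 37)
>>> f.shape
(5,)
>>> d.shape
(3, 29)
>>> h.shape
(3, 11, 5)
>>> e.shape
(3,)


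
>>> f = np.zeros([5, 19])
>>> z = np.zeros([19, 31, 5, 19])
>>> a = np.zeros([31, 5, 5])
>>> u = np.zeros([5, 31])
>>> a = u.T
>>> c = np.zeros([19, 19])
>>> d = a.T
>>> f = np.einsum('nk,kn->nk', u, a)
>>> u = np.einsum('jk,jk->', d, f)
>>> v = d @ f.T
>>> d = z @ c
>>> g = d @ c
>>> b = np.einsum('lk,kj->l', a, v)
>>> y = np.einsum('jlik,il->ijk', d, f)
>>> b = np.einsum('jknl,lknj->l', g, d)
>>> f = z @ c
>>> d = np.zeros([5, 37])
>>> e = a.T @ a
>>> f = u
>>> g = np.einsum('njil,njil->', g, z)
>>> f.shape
()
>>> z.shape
(19, 31, 5, 19)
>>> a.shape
(31, 5)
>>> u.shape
()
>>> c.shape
(19, 19)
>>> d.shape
(5, 37)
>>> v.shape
(5, 5)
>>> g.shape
()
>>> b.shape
(19,)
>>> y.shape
(5, 19, 19)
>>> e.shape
(5, 5)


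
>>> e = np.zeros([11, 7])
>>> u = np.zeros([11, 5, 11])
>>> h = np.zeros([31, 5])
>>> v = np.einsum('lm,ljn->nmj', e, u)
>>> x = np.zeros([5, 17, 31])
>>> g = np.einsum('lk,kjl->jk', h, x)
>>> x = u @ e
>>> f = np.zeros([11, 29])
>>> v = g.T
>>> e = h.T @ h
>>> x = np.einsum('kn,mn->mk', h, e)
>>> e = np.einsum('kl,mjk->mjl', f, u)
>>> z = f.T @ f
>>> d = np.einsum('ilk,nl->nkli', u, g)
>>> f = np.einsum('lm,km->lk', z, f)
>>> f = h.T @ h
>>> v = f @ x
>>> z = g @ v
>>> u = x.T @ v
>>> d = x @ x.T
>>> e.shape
(11, 5, 29)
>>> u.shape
(31, 31)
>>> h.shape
(31, 5)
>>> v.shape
(5, 31)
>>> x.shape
(5, 31)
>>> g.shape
(17, 5)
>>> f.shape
(5, 5)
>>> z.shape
(17, 31)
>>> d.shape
(5, 5)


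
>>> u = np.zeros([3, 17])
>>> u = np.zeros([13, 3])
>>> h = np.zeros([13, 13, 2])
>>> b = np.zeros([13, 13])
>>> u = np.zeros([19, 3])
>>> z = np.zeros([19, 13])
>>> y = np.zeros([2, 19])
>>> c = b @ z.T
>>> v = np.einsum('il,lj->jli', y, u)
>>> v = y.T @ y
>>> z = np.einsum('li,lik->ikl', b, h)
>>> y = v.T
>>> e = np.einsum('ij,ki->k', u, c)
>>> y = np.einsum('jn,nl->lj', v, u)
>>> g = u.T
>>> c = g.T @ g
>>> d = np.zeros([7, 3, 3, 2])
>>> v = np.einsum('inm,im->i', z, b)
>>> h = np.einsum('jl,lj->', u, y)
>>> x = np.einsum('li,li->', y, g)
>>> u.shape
(19, 3)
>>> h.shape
()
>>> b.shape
(13, 13)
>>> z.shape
(13, 2, 13)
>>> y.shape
(3, 19)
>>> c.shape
(19, 19)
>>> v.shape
(13,)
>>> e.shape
(13,)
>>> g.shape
(3, 19)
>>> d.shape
(7, 3, 3, 2)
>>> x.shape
()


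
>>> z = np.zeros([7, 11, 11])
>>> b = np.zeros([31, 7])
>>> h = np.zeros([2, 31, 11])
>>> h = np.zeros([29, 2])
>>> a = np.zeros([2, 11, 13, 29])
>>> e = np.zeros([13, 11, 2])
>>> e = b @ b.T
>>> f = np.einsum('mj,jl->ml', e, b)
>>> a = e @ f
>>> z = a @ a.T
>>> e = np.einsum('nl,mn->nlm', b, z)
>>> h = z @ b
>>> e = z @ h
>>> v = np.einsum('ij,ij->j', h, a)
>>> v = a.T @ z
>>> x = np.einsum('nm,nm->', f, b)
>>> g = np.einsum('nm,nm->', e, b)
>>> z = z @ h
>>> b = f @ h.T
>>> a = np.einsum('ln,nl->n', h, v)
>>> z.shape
(31, 7)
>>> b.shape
(31, 31)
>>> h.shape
(31, 7)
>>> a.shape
(7,)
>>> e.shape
(31, 7)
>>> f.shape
(31, 7)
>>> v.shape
(7, 31)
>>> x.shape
()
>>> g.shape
()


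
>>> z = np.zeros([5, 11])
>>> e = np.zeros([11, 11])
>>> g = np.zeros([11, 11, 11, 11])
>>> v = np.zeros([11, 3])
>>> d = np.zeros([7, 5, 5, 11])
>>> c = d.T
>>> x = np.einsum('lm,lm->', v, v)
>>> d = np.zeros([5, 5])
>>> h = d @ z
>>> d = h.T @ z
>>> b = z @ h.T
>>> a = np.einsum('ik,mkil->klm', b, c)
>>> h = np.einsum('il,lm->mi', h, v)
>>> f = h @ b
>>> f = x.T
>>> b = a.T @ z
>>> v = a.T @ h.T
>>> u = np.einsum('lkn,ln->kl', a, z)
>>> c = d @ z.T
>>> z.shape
(5, 11)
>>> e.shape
(11, 11)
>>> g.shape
(11, 11, 11, 11)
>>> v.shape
(11, 7, 3)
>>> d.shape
(11, 11)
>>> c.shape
(11, 5)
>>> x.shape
()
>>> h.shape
(3, 5)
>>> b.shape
(11, 7, 11)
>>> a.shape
(5, 7, 11)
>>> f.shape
()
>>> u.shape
(7, 5)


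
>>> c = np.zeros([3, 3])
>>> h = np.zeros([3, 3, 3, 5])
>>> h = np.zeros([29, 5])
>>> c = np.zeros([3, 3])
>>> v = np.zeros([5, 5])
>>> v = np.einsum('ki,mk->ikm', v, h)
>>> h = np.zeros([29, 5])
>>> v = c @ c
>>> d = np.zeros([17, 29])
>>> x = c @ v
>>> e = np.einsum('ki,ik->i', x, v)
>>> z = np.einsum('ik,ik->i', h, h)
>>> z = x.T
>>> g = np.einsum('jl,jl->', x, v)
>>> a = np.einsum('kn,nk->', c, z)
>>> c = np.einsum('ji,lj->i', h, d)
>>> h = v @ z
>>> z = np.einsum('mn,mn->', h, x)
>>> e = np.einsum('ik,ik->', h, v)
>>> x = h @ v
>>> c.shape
(5,)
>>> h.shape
(3, 3)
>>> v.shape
(3, 3)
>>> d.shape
(17, 29)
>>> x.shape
(3, 3)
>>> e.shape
()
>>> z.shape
()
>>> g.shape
()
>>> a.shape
()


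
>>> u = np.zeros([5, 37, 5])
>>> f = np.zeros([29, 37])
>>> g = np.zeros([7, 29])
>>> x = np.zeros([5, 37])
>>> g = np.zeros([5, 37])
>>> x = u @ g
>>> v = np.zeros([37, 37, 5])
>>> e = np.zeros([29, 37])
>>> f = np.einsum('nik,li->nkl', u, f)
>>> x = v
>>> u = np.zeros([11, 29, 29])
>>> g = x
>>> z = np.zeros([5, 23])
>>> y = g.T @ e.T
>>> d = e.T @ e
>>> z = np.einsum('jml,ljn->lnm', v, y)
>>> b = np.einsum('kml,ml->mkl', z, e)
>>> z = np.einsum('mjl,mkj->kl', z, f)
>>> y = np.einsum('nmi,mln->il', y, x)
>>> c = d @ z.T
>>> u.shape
(11, 29, 29)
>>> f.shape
(5, 5, 29)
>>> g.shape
(37, 37, 5)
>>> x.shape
(37, 37, 5)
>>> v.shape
(37, 37, 5)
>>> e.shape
(29, 37)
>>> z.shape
(5, 37)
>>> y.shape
(29, 37)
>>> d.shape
(37, 37)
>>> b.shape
(29, 5, 37)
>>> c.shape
(37, 5)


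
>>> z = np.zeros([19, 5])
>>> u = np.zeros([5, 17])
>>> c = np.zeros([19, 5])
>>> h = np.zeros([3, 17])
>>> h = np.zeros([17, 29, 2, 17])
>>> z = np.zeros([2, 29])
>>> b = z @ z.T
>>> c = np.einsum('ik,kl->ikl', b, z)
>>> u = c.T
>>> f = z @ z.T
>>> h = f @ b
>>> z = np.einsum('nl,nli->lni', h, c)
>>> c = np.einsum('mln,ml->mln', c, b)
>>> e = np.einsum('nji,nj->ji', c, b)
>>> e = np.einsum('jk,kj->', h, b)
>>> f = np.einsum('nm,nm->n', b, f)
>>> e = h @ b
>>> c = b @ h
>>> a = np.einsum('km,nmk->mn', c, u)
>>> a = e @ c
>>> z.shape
(2, 2, 29)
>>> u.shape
(29, 2, 2)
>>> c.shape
(2, 2)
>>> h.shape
(2, 2)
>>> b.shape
(2, 2)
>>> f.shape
(2,)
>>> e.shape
(2, 2)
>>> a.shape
(2, 2)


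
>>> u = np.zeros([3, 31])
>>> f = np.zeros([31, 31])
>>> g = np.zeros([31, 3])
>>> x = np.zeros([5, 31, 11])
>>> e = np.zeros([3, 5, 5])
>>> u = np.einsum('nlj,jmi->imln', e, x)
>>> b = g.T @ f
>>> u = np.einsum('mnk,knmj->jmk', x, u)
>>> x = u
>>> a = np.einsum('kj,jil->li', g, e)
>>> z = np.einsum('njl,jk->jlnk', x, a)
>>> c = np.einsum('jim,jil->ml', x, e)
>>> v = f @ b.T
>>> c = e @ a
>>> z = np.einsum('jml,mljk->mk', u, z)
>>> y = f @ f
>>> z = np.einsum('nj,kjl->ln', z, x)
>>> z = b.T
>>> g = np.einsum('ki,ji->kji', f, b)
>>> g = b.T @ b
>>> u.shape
(3, 5, 11)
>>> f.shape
(31, 31)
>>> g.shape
(31, 31)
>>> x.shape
(3, 5, 11)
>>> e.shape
(3, 5, 5)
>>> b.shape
(3, 31)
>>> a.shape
(5, 5)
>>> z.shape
(31, 3)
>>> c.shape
(3, 5, 5)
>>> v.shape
(31, 3)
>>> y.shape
(31, 31)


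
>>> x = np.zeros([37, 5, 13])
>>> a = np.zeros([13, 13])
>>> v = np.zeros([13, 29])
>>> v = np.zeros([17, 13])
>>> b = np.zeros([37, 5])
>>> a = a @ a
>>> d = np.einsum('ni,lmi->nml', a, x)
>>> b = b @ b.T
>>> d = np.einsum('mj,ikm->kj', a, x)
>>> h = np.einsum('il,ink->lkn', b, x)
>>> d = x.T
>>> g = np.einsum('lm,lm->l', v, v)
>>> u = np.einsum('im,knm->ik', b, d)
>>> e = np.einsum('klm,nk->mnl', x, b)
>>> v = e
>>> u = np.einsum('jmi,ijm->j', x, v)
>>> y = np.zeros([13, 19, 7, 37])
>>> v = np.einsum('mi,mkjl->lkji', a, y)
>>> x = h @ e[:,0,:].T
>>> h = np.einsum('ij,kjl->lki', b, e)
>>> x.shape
(37, 13, 13)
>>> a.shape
(13, 13)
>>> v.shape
(37, 19, 7, 13)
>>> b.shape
(37, 37)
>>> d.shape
(13, 5, 37)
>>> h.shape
(5, 13, 37)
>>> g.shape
(17,)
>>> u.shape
(37,)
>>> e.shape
(13, 37, 5)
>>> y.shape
(13, 19, 7, 37)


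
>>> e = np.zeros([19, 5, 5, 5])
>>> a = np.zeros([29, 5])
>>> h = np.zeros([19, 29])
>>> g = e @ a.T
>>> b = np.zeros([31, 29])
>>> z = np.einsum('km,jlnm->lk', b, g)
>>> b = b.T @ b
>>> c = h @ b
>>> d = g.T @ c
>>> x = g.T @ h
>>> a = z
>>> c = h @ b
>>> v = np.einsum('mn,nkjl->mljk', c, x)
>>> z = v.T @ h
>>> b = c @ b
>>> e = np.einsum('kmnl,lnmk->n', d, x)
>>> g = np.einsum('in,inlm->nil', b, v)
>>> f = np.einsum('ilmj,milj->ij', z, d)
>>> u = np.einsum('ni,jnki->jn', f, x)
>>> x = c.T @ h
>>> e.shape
(5,)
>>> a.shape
(5, 31)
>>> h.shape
(19, 29)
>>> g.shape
(29, 19, 5)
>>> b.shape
(19, 29)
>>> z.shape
(5, 5, 29, 29)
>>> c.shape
(19, 29)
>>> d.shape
(29, 5, 5, 29)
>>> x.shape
(29, 29)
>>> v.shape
(19, 29, 5, 5)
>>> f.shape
(5, 29)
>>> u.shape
(29, 5)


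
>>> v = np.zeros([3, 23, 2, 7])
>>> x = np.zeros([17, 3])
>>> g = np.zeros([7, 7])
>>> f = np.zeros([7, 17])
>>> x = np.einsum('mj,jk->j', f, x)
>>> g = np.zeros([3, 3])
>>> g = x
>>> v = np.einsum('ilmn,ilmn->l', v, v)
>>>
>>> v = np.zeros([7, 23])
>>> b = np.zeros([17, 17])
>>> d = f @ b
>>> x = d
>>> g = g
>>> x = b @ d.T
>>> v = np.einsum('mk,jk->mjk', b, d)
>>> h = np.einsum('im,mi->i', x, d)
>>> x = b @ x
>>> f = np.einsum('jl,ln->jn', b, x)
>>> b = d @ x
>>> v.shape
(17, 7, 17)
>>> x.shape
(17, 7)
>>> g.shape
(17,)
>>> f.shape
(17, 7)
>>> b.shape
(7, 7)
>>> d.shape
(7, 17)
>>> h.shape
(17,)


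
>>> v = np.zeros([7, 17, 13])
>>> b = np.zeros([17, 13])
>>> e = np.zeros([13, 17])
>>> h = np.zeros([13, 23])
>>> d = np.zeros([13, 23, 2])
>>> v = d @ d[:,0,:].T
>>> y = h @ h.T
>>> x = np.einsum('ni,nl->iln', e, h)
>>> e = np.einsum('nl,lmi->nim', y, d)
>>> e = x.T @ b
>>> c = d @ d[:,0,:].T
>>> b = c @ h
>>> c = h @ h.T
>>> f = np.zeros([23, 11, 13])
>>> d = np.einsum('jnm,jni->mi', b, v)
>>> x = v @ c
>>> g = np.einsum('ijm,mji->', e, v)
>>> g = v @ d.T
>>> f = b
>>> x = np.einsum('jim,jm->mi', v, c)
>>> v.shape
(13, 23, 13)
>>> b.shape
(13, 23, 23)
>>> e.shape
(13, 23, 13)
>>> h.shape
(13, 23)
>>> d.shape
(23, 13)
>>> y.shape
(13, 13)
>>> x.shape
(13, 23)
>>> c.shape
(13, 13)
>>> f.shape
(13, 23, 23)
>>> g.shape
(13, 23, 23)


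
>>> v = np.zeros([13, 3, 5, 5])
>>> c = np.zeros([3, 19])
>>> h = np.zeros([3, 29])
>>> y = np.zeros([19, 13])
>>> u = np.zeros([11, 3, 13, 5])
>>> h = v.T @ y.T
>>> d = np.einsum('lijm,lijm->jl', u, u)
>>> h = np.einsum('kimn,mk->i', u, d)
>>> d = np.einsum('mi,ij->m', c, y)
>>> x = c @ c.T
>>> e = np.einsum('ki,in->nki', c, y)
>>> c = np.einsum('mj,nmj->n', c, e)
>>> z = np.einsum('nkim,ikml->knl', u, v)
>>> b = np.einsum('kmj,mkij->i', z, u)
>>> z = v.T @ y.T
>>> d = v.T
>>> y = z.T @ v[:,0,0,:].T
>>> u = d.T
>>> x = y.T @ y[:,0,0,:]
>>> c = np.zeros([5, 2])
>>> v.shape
(13, 3, 5, 5)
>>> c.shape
(5, 2)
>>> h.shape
(3,)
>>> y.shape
(19, 3, 5, 13)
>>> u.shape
(13, 3, 5, 5)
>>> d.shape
(5, 5, 3, 13)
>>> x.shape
(13, 5, 3, 13)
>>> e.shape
(13, 3, 19)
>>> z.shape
(5, 5, 3, 19)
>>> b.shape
(13,)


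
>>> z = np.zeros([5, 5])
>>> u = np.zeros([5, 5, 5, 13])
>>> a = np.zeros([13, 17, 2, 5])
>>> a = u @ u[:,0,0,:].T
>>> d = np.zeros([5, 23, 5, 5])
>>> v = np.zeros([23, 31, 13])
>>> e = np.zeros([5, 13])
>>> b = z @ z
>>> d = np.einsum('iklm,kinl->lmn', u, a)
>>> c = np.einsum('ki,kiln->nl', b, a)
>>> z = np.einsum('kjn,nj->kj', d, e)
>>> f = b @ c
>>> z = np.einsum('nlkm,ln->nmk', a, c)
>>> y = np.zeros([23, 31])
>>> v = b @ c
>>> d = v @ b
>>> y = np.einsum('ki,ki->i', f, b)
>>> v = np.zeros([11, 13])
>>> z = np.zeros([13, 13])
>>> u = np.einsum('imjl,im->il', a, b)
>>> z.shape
(13, 13)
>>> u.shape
(5, 5)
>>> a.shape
(5, 5, 5, 5)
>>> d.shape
(5, 5)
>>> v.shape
(11, 13)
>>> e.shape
(5, 13)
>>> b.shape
(5, 5)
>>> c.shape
(5, 5)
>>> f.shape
(5, 5)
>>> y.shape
(5,)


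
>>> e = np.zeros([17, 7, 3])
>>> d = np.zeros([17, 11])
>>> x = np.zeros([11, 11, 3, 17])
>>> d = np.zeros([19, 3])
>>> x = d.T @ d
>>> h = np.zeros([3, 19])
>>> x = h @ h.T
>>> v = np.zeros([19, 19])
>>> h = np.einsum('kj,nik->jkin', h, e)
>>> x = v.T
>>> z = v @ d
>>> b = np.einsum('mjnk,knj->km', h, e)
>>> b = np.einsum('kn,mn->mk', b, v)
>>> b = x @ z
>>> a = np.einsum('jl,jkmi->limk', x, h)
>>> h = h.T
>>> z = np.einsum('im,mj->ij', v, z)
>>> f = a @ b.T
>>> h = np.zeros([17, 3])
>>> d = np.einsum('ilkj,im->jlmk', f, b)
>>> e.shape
(17, 7, 3)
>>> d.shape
(19, 17, 3, 7)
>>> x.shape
(19, 19)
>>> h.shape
(17, 3)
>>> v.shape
(19, 19)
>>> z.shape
(19, 3)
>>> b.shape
(19, 3)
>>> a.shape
(19, 17, 7, 3)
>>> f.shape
(19, 17, 7, 19)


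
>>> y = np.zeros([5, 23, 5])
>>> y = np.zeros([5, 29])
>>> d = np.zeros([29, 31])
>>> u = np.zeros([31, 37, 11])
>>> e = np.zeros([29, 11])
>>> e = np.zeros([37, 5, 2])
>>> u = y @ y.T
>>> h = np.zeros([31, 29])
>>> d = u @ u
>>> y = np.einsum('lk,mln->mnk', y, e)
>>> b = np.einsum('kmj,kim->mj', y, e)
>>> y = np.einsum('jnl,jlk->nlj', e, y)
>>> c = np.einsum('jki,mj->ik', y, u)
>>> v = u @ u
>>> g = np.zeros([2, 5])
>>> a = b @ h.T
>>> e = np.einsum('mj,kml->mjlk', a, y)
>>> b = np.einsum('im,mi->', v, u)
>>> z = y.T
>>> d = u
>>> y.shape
(5, 2, 37)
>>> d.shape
(5, 5)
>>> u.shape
(5, 5)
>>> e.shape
(2, 31, 37, 5)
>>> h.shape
(31, 29)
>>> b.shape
()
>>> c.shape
(37, 2)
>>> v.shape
(5, 5)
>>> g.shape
(2, 5)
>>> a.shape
(2, 31)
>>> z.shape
(37, 2, 5)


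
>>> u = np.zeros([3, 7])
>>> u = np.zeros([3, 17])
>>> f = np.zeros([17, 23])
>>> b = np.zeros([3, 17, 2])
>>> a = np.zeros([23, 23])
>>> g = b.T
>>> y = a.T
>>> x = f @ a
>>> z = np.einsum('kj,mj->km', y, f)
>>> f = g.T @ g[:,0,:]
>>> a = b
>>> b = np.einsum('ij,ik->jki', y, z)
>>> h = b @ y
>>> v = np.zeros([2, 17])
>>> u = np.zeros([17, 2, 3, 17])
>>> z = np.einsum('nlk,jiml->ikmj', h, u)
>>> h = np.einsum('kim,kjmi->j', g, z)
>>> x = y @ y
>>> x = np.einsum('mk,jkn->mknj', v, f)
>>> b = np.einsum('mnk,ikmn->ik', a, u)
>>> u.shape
(17, 2, 3, 17)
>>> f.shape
(3, 17, 3)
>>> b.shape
(17, 2)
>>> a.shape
(3, 17, 2)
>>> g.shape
(2, 17, 3)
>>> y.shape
(23, 23)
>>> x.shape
(2, 17, 3, 3)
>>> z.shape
(2, 23, 3, 17)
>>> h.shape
(23,)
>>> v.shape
(2, 17)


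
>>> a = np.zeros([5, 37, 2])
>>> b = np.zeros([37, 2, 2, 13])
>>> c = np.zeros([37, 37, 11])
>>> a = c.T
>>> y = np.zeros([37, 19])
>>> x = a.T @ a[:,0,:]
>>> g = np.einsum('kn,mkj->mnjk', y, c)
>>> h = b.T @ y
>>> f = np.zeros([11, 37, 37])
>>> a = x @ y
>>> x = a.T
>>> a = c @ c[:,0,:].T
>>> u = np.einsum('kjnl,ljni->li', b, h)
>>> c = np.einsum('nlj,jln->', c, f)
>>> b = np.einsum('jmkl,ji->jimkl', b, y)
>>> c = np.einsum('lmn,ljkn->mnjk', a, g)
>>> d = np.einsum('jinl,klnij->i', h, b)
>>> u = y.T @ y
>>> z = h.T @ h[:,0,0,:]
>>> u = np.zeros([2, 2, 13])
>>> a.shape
(37, 37, 37)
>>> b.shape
(37, 19, 2, 2, 13)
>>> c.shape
(37, 37, 19, 11)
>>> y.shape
(37, 19)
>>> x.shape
(19, 37, 37)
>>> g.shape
(37, 19, 11, 37)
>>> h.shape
(13, 2, 2, 19)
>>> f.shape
(11, 37, 37)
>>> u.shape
(2, 2, 13)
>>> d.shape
(2,)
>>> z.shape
(19, 2, 2, 19)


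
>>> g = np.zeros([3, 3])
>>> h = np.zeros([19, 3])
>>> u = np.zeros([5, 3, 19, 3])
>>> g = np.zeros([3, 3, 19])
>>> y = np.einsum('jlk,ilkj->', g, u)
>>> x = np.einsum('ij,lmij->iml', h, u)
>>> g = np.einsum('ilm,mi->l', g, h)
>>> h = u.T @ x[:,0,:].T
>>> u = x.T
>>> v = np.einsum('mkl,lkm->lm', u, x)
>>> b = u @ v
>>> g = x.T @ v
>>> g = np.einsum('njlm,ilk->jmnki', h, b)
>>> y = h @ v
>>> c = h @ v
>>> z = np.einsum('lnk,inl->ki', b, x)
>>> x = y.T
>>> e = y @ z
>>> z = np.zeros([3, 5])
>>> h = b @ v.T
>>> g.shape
(19, 19, 3, 5, 5)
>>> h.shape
(5, 3, 19)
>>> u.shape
(5, 3, 19)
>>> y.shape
(3, 19, 3, 5)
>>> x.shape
(5, 3, 19, 3)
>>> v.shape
(19, 5)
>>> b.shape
(5, 3, 5)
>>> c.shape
(3, 19, 3, 5)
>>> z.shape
(3, 5)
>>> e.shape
(3, 19, 3, 19)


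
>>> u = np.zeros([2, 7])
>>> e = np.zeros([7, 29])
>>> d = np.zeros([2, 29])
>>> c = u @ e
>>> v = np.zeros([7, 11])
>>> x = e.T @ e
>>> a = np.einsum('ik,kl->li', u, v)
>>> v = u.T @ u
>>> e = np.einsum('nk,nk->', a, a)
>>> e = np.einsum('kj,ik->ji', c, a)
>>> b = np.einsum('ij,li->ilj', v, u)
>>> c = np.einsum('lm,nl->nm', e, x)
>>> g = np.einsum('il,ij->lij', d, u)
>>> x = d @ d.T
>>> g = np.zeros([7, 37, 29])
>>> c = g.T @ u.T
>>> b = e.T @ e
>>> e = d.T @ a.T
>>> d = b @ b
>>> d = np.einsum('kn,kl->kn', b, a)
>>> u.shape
(2, 7)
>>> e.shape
(29, 11)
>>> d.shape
(11, 11)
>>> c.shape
(29, 37, 2)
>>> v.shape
(7, 7)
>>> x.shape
(2, 2)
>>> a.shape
(11, 2)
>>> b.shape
(11, 11)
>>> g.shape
(7, 37, 29)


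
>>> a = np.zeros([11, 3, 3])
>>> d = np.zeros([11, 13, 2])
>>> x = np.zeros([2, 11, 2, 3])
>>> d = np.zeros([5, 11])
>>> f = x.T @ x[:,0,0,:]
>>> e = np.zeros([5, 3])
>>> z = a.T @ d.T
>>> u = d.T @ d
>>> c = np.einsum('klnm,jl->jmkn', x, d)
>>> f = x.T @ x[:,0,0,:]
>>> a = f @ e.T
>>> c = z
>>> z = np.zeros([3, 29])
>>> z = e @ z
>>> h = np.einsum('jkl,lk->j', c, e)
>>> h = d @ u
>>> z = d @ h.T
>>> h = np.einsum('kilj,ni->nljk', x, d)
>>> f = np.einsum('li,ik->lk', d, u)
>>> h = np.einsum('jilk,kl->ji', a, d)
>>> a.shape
(3, 2, 11, 5)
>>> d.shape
(5, 11)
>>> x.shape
(2, 11, 2, 3)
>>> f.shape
(5, 11)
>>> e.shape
(5, 3)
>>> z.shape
(5, 5)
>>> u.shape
(11, 11)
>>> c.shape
(3, 3, 5)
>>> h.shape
(3, 2)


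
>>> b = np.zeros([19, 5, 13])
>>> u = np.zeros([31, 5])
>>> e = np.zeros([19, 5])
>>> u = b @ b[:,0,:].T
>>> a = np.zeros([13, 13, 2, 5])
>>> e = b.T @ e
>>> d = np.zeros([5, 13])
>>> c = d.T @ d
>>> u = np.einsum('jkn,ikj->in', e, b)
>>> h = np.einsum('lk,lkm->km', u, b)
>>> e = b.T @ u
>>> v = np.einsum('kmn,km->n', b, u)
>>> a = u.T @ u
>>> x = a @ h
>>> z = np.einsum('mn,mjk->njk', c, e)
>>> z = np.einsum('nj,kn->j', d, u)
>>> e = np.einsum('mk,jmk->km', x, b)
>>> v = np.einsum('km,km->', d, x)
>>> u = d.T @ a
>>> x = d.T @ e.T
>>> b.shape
(19, 5, 13)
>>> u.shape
(13, 5)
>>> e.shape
(13, 5)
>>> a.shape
(5, 5)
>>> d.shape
(5, 13)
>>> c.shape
(13, 13)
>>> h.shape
(5, 13)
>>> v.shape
()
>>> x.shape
(13, 13)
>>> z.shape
(13,)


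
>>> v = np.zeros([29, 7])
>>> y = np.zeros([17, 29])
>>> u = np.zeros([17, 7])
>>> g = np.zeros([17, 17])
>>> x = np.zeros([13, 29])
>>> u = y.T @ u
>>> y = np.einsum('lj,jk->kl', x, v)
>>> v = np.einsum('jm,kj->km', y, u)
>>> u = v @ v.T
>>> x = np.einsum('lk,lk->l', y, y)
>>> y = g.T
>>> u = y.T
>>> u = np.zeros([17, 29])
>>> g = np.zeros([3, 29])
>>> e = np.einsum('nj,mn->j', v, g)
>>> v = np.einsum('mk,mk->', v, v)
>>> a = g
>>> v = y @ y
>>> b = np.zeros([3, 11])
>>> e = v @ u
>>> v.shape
(17, 17)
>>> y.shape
(17, 17)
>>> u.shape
(17, 29)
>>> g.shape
(3, 29)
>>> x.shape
(7,)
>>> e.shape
(17, 29)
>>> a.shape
(3, 29)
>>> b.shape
(3, 11)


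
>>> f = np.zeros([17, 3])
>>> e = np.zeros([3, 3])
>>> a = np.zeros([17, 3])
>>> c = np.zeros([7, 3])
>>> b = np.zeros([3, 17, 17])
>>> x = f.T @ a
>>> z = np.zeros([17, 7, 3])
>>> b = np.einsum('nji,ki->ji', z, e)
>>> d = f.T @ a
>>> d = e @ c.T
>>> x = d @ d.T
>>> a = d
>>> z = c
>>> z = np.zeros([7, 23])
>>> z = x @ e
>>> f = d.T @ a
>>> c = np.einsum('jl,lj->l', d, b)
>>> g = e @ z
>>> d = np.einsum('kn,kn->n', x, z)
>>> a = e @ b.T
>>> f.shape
(7, 7)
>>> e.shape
(3, 3)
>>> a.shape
(3, 7)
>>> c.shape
(7,)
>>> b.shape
(7, 3)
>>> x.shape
(3, 3)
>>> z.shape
(3, 3)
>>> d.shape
(3,)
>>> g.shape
(3, 3)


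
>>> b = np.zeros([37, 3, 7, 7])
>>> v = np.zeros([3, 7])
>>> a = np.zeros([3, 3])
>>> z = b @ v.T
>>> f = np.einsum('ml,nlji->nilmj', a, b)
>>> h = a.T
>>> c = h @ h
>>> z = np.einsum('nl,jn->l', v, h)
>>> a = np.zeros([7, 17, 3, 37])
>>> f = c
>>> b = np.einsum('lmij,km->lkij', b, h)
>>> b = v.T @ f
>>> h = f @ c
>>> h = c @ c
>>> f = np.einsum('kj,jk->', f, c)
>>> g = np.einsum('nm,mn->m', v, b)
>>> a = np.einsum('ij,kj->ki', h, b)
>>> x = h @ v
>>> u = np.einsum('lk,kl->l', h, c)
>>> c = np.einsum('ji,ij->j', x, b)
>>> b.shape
(7, 3)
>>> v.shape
(3, 7)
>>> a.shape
(7, 3)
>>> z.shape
(7,)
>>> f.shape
()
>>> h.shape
(3, 3)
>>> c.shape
(3,)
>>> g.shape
(7,)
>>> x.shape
(3, 7)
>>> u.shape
(3,)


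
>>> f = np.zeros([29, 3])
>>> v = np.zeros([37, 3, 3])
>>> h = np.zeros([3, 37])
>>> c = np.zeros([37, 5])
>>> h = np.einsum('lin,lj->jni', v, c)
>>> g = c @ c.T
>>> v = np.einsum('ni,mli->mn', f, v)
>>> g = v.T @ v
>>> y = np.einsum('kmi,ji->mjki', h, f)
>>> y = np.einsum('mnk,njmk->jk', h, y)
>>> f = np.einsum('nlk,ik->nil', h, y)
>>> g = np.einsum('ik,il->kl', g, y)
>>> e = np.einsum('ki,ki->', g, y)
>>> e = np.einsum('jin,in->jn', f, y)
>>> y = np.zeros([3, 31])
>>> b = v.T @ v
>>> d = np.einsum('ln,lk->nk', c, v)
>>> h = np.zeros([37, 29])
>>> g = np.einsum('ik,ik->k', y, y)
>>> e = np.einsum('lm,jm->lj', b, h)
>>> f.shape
(5, 29, 3)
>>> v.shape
(37, 29)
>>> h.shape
(37, 29)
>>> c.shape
(37, 5)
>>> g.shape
(31,)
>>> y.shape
(3, 31)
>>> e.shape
(29, 37)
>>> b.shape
(29, 29)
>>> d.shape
(5, 29)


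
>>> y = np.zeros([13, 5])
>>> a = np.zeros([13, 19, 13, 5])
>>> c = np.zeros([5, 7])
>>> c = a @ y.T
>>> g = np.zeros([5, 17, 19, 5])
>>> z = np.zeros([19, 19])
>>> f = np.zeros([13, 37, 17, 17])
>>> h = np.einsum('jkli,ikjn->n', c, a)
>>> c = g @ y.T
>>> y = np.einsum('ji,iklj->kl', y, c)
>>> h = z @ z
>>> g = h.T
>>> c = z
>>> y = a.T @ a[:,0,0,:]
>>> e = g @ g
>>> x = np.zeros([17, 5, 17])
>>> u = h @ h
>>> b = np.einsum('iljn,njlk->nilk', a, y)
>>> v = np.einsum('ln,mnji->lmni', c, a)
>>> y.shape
(5, 13, 19, 5)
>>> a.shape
(13, 19, 13, 5)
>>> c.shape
(19, 19)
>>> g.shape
(19, 19)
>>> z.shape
(19, 19)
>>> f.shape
(13, 37, 17, 17)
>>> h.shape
(19, 19)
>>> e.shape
(19, 19)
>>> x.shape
(17, 5, 17)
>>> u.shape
(19, 19)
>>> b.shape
(5, 13, 19, 5)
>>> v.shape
(19, 13, 19, 5)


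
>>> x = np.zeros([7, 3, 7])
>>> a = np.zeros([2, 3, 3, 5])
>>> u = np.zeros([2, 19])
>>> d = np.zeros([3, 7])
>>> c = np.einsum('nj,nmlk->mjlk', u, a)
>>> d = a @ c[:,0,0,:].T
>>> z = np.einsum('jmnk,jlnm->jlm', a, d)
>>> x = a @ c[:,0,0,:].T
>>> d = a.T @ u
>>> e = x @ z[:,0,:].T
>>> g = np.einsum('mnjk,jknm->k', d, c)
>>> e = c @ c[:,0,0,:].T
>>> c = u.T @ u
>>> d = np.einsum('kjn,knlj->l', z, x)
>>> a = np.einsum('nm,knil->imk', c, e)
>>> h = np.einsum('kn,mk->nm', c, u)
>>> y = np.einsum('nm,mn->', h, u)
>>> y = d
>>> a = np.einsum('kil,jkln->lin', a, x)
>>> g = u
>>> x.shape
(2, 3, 3, 3)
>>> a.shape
(3, 19, 3)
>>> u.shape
(2, 19)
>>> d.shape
(3,)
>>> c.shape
(19, 19)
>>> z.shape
(2, 3, 3)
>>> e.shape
(3, 19, 3, 3)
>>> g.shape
(2, 19)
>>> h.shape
(19, 2)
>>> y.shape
(3,)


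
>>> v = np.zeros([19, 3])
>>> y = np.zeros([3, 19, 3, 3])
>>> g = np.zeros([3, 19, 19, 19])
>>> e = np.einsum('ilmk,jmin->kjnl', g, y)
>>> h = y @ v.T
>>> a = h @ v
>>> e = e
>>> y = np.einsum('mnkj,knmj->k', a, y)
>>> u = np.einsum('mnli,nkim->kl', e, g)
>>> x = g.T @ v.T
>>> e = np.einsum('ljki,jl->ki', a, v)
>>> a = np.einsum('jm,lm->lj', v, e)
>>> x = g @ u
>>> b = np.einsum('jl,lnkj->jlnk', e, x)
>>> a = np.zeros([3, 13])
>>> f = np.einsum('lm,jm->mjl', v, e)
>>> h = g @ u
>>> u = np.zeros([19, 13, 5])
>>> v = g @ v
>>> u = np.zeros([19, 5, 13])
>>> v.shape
(3, 19, 19, 3)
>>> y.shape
(3,)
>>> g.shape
(3, 19, 19, 19)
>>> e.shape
(3, 3)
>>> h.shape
(3, 19, 19, 3)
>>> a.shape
(3, 13)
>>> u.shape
(19, 5, 13)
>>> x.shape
(3, 19, 19, 3)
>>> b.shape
(3, 3, 19, 19)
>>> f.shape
(3, 3, 19)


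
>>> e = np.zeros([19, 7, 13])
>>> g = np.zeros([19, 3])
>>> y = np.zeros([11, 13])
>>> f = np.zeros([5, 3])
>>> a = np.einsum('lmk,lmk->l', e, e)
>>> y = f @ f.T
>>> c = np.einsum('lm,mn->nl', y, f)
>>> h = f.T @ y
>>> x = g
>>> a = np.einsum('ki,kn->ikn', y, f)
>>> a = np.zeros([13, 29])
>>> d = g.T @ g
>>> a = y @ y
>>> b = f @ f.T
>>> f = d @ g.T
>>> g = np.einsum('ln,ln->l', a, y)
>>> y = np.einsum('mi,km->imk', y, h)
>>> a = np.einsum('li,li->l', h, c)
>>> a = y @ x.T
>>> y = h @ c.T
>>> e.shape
(19, 7, 13)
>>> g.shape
(5,)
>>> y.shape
(3, 3)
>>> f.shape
(3, 19)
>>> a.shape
(5, 5, 19)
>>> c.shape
(3, 5)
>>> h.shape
(3, 5)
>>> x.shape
(19, 3)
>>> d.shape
(3, 3)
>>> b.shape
(5, 5)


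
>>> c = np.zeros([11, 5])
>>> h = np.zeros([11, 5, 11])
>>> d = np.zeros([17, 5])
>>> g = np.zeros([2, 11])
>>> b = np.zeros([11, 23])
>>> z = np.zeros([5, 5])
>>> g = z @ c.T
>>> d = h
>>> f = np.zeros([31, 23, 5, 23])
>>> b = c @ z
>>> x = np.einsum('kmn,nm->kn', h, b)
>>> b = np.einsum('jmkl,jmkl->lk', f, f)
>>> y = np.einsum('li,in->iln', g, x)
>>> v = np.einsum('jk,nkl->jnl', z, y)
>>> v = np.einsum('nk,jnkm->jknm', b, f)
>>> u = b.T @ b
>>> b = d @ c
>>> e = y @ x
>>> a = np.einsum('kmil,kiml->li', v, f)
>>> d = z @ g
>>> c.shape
(11, 5)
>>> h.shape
(11, 5, 11)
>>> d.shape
(5, 11)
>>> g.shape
(5, 11)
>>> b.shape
(11, 5, 5)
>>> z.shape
(5, 5)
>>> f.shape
(31, 23, 5, 23)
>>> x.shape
(11, 11)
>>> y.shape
(11, 5, 11)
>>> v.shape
(31, 5, 23, 23)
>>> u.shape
(5, 5)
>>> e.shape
(11, 5, 11)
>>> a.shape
(23, 23)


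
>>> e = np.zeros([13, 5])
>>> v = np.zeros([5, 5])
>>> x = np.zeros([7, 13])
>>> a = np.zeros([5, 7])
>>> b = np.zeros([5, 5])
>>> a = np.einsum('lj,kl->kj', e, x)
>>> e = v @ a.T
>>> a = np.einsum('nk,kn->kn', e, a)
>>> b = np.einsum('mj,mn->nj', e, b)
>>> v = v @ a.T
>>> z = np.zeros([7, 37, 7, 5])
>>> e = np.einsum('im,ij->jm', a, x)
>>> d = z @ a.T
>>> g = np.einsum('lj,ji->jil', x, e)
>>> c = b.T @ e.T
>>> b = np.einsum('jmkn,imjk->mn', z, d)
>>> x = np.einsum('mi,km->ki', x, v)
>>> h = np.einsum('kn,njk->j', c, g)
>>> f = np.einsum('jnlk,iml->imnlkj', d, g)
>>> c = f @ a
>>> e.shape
(13, 5)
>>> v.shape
(5, 7)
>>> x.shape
(5, 13)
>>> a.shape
(7, 5)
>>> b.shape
(37, 5)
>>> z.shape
(7, 37, 7, 5)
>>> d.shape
(7, 37, 7, 7)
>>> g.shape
(13, 5, 7)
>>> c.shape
(13, 5, 37, 7, 7, 5)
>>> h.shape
(5,)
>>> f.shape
(13, 5, 37, 7, 7, 7)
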